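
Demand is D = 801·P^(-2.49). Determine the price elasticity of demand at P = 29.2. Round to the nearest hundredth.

For a Cobb–Douglas (constant-elasticity) form D = A·P^α·…, the elasticity with respect to P equals the exponent α at every point.
Here the exponent on P is -2.49, so the price elasticity of demand is -2.49.

-2.49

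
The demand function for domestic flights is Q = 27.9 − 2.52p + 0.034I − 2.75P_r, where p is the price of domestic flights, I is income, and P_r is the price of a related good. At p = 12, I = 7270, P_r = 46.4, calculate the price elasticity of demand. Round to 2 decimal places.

-0.26

Evaluating quantity at (p, I, P_r) gives Q = 27.9 − 2.52(12) + 0.034(7270) − 2.75(46.4) = 27.9 − 30.24 + 247.18 − 127.6 = 117.24.
∂Q/∂p = −2.52, so E_p = (−2.52)·(12/117.24) ≈ -0.26.
|E_p| < 1: demand is inelastic.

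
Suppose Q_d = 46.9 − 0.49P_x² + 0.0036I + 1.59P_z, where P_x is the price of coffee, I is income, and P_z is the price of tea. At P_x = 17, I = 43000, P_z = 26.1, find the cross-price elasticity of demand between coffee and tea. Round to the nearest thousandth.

At the given point, Q_d = 46.9 − 0.49(17)² + 0.0036(43000) + 1.59(26.1) = 46.9 − 141.61 + 154.8 + 41.499 = 101.589.
∂Q_d/∂P_z = +1.59, so E_xy = 1.59·(26.1/101.589) ≈ 0.408.
E_xy > 0: the goods are substitutes.

0.408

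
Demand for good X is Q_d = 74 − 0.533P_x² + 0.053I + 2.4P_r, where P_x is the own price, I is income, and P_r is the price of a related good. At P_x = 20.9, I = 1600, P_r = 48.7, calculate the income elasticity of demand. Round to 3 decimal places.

At the given point, Q_d = 74 − 0.533(20.9)² + 0.053(1600) + 2.4(48.7) = 74 − 232.8197 + 84.8 + 116.88 = 42.8603.
∂Q_d/∂I = +0.053, so E_I = 0.053·(1600/42.8603) ≈ 1.979.
E_I > 1: normal good (luxury).

1.979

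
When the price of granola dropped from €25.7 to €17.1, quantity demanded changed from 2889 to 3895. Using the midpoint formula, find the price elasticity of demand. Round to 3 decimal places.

%Δq = (3895 − 2889)/[(2889 + 3895)/2] = 1006/3392 ≈ 0.2966.
%ΔP = (17.1 − 25.7)/[(25.7 + 17.1)/2] = -8.6/21.4 ≈ -0.4019.
Arc elasticity E = %Δq/%ΔP ≈ 0.2966/-0.4019 ≈ -0.738.
|E| < 1: demand is inelastic over this range.

-0.738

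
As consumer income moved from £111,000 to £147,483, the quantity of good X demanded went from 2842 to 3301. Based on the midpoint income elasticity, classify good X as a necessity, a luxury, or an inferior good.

%ΔQ = (3301 − 2842)/[(2842+3301)/2] = 459/3071.5 ≈ 0.1494.
%ΔI = (147,483 − 111,000)/[(111,000+147,483)/2] = 36483/129241.5 ≈ 0.2823.
E_I = %ΔQ/%ΔI ≈ 0.529.
E_I ∈ (0,1): normal good (necessity).

necessity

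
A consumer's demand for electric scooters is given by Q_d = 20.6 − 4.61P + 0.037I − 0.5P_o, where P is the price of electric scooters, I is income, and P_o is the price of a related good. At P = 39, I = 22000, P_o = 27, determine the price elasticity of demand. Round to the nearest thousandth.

-0.280

Substituting, Q_d = 20.6 − 4.61(39) + 0.037(22000) − 0.5(27) = 20.6 − 179.79 + 814 − 13.5 = 641.31.
∂Q_d/∂P = −4.61, so E_p = (−4.61)·(39/641.31) ≈ -0.280.
|E_p| < 1: demand is inelastic.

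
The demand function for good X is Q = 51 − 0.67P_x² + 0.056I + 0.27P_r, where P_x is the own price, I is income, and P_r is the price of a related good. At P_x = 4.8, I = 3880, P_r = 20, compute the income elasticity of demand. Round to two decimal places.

Evaluating quantity at (P_x, I, P_r) gives Q = 51 − 0.67(4.8)² + 0.056(3880) + 0.27(20) = 51 − 15.4368 + 217.28 + 5.4 = 258.2432.
∂Q/∂I = +0.056, so E_I = 0.056·(3880/258.2432) ≈ 0.84.
E_I ∈ (0,1): normal good (necessity).

0.84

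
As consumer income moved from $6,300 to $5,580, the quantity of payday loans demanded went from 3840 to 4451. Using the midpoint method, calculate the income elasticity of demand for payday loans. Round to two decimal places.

%ΔQ = (4451 − 3840)/[(3840+4451)/2] = 611/4145.5 ≈ 0.1474.
%ΔM = (5,580 − 6,300)/[(6,300+5,580)/2] = -720/5940 ≈ -0.1212.
E_I = %ΔQ/%ΔM ≈ -1.22.
E_I < 0: inferior good.

-1.22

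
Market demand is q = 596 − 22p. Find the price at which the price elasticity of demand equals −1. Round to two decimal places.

13.55

For linear demand q = a − bp, E = −bp/(a − bp). |E| = 1 ⇒ bp = a − bp ⇒ p = a/(2b).
p = 596/(2·22) ≈ 13.55.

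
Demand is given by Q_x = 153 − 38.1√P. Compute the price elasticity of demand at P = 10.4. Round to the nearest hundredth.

-2.04

At P = 10.4, Q_x = 30.1312.
dQ_x/dP = −38.1/(2√P) = −38.1/(2·3.2249).
Point elasticity E = (dQ_x/dP)·(P/Q_x) = -5.9072 × 10.4/30.1312 ≈ -2.04.
|E| > 1, so demand is elastic at this price.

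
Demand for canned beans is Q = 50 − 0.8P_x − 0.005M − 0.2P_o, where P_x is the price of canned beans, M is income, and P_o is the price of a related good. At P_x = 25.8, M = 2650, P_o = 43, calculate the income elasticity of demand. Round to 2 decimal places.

-1.76

Evaluating quantity at (P_x, M, P_o) gives Q = 50 − 0.8(25.8) − 0.005(2650) − 0.2(43) = 50 − 20.64 − 13.25 − 8.6 = 7.51.
∂Q/∂M = −0.005, so E_I = -0.005·(2650/7.51) ≈ -1.76.
E_I < 0: inferior good.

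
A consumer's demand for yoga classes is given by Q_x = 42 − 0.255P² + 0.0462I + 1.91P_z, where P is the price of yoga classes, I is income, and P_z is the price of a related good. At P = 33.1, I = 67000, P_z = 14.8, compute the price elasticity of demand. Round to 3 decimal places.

-0.194

Q_x = 42 − 0.255(33.1)² + 0.0462(67000) + 1.91(14.8) = 42 − 279.3806 + 3095.4 + 28.268 = 2886.2875.
∂Q_x/∂P = −2·0.255·P = -16.881, so E_p = -16.881·(33.1/2886.2875) ≈ -0.194.
|E_p| < 1: demand is inelastic.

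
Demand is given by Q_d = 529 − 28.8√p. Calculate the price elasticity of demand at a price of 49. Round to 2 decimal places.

At p = 49, Q_d = 327.4.
dQ_d/dp = −28.8/(2√p) = −28.8/(2·7).
Point elasticity E = (dQ_d/dp)·(p/Q_d) = -2.0571 × 49/327.4 ≈ -0.31.
|E| < 1, so demand is inelastic at this price.

-0.31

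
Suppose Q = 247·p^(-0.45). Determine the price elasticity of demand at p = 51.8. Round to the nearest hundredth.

For a Cobb–Douglas (constant-elasticity) form Q = A·p^α·…, the elasticity with respect to p equals the exponent α at every point.
Here the exponent on p is -0.45, so the price elasticity of demand is -0.45.

-0.45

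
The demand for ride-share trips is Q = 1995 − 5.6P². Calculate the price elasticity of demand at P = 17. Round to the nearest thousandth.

At P = 17, Q = 376.6.
dQ/dP = −2·5.6·P = −190.4.
Point elasticity E = (dQ/dP)·(P/Q) = -190.4 × 17/376.6 ≈ -8.595.
|E| > 1, so demand is elastic at this price.

-8.595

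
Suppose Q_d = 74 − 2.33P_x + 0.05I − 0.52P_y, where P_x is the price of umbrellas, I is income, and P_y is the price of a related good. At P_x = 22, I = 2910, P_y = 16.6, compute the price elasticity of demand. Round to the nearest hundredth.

-0.32

Evaluating quantity at (P_x, I, P_y) gives Q_d = 74 − 2.33(22) + 0.05(2910) − 0.52(16.6) = 74 − 51.26 + 145.5 − 8.632 = 159.608.
∂Q_d/∂P_x = −2.33, so E_p = (−2.33)·(22/159.608) ≈ -0.32.
|E_p| < 1: demand is inelastic.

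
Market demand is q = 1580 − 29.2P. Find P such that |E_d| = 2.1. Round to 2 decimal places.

Set −bP/(a − bP) = −2.1 ⇒ bP = 2.1(a − bP) ⇒ bP(1+2.1) = 2.1·a.
P = 2.1·1580/(29.2·3.1) ≈ 36.65.

36.65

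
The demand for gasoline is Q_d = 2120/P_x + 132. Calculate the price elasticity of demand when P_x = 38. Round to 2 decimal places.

-0.30

At P_x = 38, Q_d = 187.7895.
dQ_d/dP_x = −2120/P_x² = −1.4681.
Point elasticity E = (dQ_d/dP_x)·(P_x/Q_d) = -1.4681 × 38/187.7895 ≈ -0.30.
|E| < 1, so demand is inelastic at this price.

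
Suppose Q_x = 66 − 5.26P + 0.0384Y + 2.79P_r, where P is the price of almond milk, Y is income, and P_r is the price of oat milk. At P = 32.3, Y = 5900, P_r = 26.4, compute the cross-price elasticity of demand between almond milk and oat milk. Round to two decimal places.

0.38

Substituting, Q_x = 66 − 5.26(32.3) + 0.0384(5900) + 2.79(26.4) = 66 − 169.898 + 226.56 + 73.656 = 196.318.
∂Q_x/∂P_r = +2.79, so E_xy = 2.79·(26.4/196.318) ≈ 0.38.
E_xy > 0: the goods are substitutes.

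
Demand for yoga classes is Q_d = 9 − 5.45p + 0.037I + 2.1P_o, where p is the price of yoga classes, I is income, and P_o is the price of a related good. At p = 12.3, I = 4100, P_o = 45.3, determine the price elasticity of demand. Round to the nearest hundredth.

-0.36

Q_d = 9 − 5.45(12.3) + 0.037(4100) + 2.1(45.3) = 9 − 67.035 + 151.7 + 95.13 = 188.795.
∂Q_d/∂p = −5.45, so E_p = (−5.45)·(12.3/188.795) ≈ -0.36.
|E_p| < 1: demand is inelastic.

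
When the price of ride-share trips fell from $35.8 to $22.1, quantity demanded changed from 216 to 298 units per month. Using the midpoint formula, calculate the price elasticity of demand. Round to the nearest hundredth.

%ΔQ = (298 − 216)/[(216 + 298)/2] = 82/257 ≈ 0.3191.
%ΔP = (22.1 − 35.8)/[(35.8 + 22.1)/2] = -13.7/28.95 ≈ -0.4732.
Arc elasticity E = %ΔQ/%ΔP ≈ 0.3191/-0.4732 ≈ -0.67.
|E| < 1: demand is inelastic over this range.

-0.67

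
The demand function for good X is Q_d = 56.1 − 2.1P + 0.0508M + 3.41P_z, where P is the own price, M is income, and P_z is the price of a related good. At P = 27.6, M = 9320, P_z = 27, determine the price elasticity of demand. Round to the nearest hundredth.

At the given point, Q_d = 56.1 − 2.1(27.6) + 0.0508(9320) + 3.41(27) = 56.1 − 57.96 + 473.456 + 92.07 = 563.666.
∂Q_d/∂P = −2.1, so E_p = (−2.1)·(27.6/563.666) ≈ -0.10.
|E_p| < 1: demand is inelastic.

-0.10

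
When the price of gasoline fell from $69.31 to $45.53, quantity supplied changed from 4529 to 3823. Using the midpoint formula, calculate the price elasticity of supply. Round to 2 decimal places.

%ΔQ = (3823 − 4529)/[(4529 + 3823)/2] = -706/4176 ≈ -0.1691.
%Δp = (45.53 − 69.31)/[(69.31 + 45.53)/2] = -23.78/57.42 ≈ -0.4141.
Arc elasticity E = %ΔQ/%Δp ≈ -0.1691/-0.4141 ≈ 0.41.
|E| < 1: supply is inelastic over this range.

0.41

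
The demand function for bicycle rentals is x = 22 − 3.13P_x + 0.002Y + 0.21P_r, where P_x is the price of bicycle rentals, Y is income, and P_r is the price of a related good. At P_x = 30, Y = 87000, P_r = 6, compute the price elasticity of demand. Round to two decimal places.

x = 22 − 3.13(30) + 0.002(87000) + 0.21(6) = 22 − 93.9 + 174 + 1.26 = 103.36.
∂x/∂P_x = −3.13, so E_p = (−3.13)·(30/103.36) ≈ -0.91.
|E_p| < 1: demand is inelastic.

-0.91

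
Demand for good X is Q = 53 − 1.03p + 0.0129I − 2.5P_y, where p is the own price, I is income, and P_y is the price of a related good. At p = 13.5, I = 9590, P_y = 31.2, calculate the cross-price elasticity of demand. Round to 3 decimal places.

At the given point, Q = 53 − 1.03(13.5) + 0.0129(9590) − 2.5(31.2) = 53 − 13.905 + 123.711 − 78 = 84.806.
∂Q/∂P_y = −2.5, so E_xy = -2.5·(31.2/84.806) ≈ -0.920.
E_xy < 0: the goods are complements.

-0.920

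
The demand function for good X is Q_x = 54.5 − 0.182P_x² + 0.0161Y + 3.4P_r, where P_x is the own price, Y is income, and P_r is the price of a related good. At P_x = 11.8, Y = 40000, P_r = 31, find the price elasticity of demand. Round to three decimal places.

First evaluate Q_x: 54.5 − 0.182(11.8)² + 0.0161(40000) + 3.4(31) = 54.5 − 25.3417 + 644 + 105.4 = 778.5583.
∂Q_x/∂P_x = −2·0.182·P_x = -4.2952, so E_p = -4.2952·(11.8/778.5583) ≈ -0.065.
|E_p| < 1: demand is inelastic.

-0.065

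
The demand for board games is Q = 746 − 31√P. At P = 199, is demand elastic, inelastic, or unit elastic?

inelastic

At P = 199, Q = 308.6912.
dQ/dP = −31/(2√P) = −31/(2·14.1067).
Point elasticity E = (dQ/dP)·(P/Q) = -1.0988 × 199/308.6912 ≈ -0.708.
|E| ≈ 0.708 < 1, so demand is inelastic.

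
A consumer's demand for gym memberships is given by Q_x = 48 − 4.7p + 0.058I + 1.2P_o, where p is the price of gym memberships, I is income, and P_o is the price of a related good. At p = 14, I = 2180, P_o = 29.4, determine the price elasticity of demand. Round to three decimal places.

Substituting, Q_x = 48 − 4.7(14) + 0.058(2180) + 1.2(29.4) = 48 − 65.8 + 126.44 + 35.28 = 143.92.
∂Q_x/∂p = −4.7, so E_p = (−4.7)·(14/143.92) ≈ -0.457.
|E_p| < 1: demand is inelastic.

-0.457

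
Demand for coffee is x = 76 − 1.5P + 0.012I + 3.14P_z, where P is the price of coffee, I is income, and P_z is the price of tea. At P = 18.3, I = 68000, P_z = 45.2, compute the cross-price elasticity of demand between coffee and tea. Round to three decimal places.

0.141

Evaluating quantity at (P, I, P_z) gives x = 76 − 1.5(18.3) + 0.012(68000) + 3.14(45.2) = 76 − 27.45 + 816 + 141.928 = 1006.478.
∂x/∂P_z = +3.14, so E_xy = 3.14·(45.2/1006.478) ≈ 0.141.
E_xy > 0: the goods are substitutes.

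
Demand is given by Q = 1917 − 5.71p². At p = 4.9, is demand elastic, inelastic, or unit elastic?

At p = 4.9, Q = 1779.9029.
dQ/dp = −2·5.71·p = −55.958.
Point elasticity E = (dQ/dp)·(p/Q) = -55.958 × 4.9/1779.9029 ≈ -0.154.
|E| ≈ 0.154 < 1, so demand is inelastic.

inelastic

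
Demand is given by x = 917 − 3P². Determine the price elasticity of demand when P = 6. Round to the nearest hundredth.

At P = 6, x = 809.
dx/dP = −2·3·P = −36.
Point elasticity E = (dx/dP)·(P/x) = -36 × 6/809 ≈ -0.27.
|E| < 1, so demand is inelastic at this price.

-0.27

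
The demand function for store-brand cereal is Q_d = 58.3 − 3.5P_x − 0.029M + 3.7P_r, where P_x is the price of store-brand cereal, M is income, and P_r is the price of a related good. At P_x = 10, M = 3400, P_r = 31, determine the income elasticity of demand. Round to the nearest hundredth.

Substituting, Q_d = 58.3 − 3.5(10) − 0.029(3400) + 3.7(31) = 58.3 − 35 − 98.6 + 114.7 = 39.4.
∂Q_d/∂M = −0.029, so E_I = -0.029·(3400/39.4) ≈ -2.50.
E_I < 0: inferior good.

-2.50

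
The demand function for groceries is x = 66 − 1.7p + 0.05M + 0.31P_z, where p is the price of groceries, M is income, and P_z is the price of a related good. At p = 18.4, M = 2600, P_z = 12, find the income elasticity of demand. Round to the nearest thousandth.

First evaluate x: 66 − 1.7(18.4) + 0.05(2600) + 0.31(12) = 66 − 31.28 + 130 + 3.72 = 168.44.
∂x/∂M = +0.05, so E_I = 0.05·(2600/168.44) ≈ 0.772.
E_I ∈ (0,1): normal good (necessity).

0.772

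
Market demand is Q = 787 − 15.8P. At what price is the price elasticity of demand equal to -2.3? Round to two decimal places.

34.72

Set −bP/(a − bP) = −2.3 ⇒ bP = 2.3(a − bP) ⇒ bP(1+2.3) = 2.3·a.
P = 2.3·787/(15.8·3.3) ≈ 34.72.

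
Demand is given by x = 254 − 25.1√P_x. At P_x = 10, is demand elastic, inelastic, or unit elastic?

inelastic

At P_x = 10, x = 174.6268.
dx/dP_x = −25.1/(2√P_x) = −25.1/(2·3.1623).
Point elasticity E = (dx/dP_x)·(P_x/x) = -3.9687 × 10/174.6268 ≈ -0.227.
|E| ≈ 0.227 < 1, so demand is inelastic.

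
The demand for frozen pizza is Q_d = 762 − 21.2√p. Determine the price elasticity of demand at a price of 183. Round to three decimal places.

-0.302

At p = 183, Q_d = 475.2117.
dQ_d/dp = −21.2/(2√p) = −21.2/(2·13.5277).
Point elasticity E = (dQ_d/dp)·(p/Q_d) = -0.7836 × 183/475.2117 ≈ -0.302.
|E| < 1, so demand is inelastic at this price.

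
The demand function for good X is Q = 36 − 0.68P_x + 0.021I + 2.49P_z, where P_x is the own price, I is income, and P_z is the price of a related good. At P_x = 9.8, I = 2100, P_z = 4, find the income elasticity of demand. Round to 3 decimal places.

First evaluate Q: 36 − 0.68(9.8) + 0.021(2100) + 2.49(4) = 36 − 6.664 + 44.1 + 9.96 = 83.396.
∂Q/∂I = +0.021, so E_I = 0.021·(2100/83.396) ≈ 0.529.
E_I ∈ (0,1): normal good (necessity).

0.529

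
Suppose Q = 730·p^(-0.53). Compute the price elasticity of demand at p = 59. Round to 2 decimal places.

For a Cobb–Douglas (constant-elasticity) form Q = A·p^α·…, the elasticity with respect to p equals the exponent α at every point.
Here the exponent on p is -0.53, so the price elasticity of demand is -0.53.

-0.53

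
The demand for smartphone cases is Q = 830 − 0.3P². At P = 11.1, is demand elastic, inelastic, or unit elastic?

inelastic

At P = 11.1, Q = 793.037.
dQ/dP = −2·0.3·P = −6.66.
Point elasticity E = (dQ/dP)·(P/Q) = -6.66 × 11.1/793.037 ≈ -0.093.
|E| ≈ 0.093 < 1, so demand is inelastic.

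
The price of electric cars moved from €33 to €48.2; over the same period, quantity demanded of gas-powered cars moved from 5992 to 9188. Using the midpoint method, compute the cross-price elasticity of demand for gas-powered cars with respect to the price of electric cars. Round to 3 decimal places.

1.125

%ΔQ_x = (9188 − 5992)/[(5992+9188)/2] = 3196/7590 ≈ 0.4211.
%ΔP_y = (48.2 − 33)/[(33+48.2)/2] ≈ 0.3744.
E_xy = 0.4211/0.3744 ≈ 1.125.
E_xy > 0, so gas-powered cars and electric cars are substitutes.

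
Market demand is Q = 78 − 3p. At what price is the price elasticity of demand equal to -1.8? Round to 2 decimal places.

16.71

Set −bp/(a − bp) = −1.8 ⇒ bp = 1.8(a − bp) ⇒ bp(1+1.8) = 1.8·a.
p = 1.8·78/(3·2.8) ≈ 16.71.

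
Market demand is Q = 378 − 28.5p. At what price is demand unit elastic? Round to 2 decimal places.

6.63

For linear demand Q = a − bp, E = −bp/(a − bp). |E| = 1 ⇒ bp = a − bp ⇒ p = a/(2b).
p = 378/(2·28.5) ≈ 6.63.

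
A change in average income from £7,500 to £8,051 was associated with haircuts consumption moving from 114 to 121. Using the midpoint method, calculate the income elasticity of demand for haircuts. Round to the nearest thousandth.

%ΔQ = (121 − 114)/[(114+121)/2] = 7/117.5 ≈ 0.0596.
%ΔM = (8,051 − 7,500)/[(7,500+8,051)/2] = 551/7775.5 ≈ 0.0709.
E_I = %ΔQ/%ΔM ≈ 0.841.
E_I ∈ (0,1): normal good (necessity).

0.841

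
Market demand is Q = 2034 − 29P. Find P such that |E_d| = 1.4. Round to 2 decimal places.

Set −bP/(a − bP) = −1.4 ⇒ bP = 1.4(a − bP) ⇒ bP(1+1.4) = 1.4·a.
P = 1.4·2034/(29·2.4) ≈ 40.91.

40.91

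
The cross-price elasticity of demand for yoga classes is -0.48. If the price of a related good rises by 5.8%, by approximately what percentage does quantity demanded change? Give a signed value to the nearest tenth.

-2.8

%ΔQ ≈ E × %ΔP_y = (-0.48) × (5.8%) ≈ -2.8%.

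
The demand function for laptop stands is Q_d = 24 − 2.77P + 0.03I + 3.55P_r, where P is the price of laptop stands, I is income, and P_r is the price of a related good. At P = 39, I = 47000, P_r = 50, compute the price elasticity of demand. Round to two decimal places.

First evaluate Q_d: 24 − 2.77(39) + 0.03(47000) + 3.55(50) = 24 − 108.03 + 1410 + 177.5 = 1503.47.
∂Q_d/∂P = −2.77, so E_p = (−2.77)·(39/1503.47) ≈ -0.07.
|E_p| < 1: demand is inelastic.

-0.07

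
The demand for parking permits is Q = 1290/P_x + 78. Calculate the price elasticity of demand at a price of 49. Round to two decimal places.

-0.25

At P_x = 49, Q = 104.3265.
dQ/dP_x = −1290/P_x² = −0.5373.
Point elasticity E = (dQ/dP_x)·(P_x/Q) = -0.5373 × 49/104.3265 ≈ -0.25.
|E| < 1, so demand is inelastic at this price.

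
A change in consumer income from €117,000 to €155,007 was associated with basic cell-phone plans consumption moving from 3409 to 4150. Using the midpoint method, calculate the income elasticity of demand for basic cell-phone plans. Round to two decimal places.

0.70

%ΔQ = (4150 − 3409)/[(3409+4150)/2] = 741/3779.5 ≈ 0.1961.
%ΔM = (155,007 − 117,000)/[(117,000+155,007)/2] = 38007/136003.5 ≈ 0.2795.
E_I = %ΔQ/%ΔM ≈ 0.70.
E_I ∈ (0,1): normal good (necessity).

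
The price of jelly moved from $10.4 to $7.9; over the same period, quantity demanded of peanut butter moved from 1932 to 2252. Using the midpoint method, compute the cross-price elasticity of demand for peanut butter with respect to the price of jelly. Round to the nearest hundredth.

%ΔQ_x = (2252 − 1932)/[(1932+2252)/2] = 320/2092 ≈ 0.1530.
%ΔP_y = (7.9 − 10.4)/[(10.4+7.9)/2] ≈ -0.2732.
E_xy = 0.1530/-0.2732 ≈ -0.56.
E_xy < 0, so peanut butter and jelly are complements.

-0.56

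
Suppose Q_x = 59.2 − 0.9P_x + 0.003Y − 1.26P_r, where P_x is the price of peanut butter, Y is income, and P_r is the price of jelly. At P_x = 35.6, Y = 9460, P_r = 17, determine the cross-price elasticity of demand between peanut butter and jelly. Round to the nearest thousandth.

At the given point, Q_x = 59.2 − 0.9(35.6) + 0.003(9460) − 1.26(17) = 59.2 − 32.04 + 28.38 − 21.42 = 34.12.
∂Q_x/∂P_r = −1.26, so E_xy = -1.26·(17/34.12) ≈ -0.628.
E_xy < 0: the goods are complements.

-0.628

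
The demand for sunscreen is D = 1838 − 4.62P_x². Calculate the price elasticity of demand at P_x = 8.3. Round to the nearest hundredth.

-0.42

At P_x = 8.3, D = 1519.7282.
dD/dP_x = −2·4.62·P_x = −76.692.
Point elasticity E = (dD/dP_x)·(P_x/D) = -76.692 × 8.3/1519.7282 ≈ -0.42.
|E| < 1, so demand is inelastic at this price.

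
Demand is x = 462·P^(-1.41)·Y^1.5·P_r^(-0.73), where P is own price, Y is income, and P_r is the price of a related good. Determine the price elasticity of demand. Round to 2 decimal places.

-1.41

For a Cobb–Douglas (constant-elasticity) form x = A·P^α·…, the elasticity with respect to P equals the exponent α at every point.
Here the exponent on P is -1.41, so the price elasticity of demand is -1.41.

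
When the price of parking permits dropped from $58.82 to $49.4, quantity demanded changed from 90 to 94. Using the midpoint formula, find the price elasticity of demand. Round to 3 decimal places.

-0.250

%ΔQ = (94 − 90)/[(90 + 94)/2] = 4/92 ≈ 0.0435.
%Δp = (49.4 − 58.82)/[(58.82 + 49.4)/2] = -9.42/54.11 ≈ -0.1741.
Arc elasticity E = %ΔQ/%Δp ≈ 0.0435/-0.1741 ≈ -0.250.
|E| < 1: demand is inelastic over this range.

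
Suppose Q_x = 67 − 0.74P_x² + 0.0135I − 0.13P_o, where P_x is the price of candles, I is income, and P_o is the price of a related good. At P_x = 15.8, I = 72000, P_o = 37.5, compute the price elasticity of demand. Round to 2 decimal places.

Evaluating quantity at (P_x, I, P_o) gives Q_x = 67 − 0.74(15.8)² + 0.0135(72000) − 0.13(37.5) = 67 − 184.7336 + 972 − 4.875 = 849.3914.
∂Q_x/∂P_x = −2·0.74·P_x = -23.384, so E_p = -23.384·(15.8/849.3914) ≈ -0.43.
|E_p| < 1: demand is inelastic.

-0.43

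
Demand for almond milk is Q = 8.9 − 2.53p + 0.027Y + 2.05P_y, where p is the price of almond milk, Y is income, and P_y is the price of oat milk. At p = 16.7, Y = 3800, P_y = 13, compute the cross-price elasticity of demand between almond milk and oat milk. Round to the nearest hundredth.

0.28

Q = 8.9 − 2.53(16.7) + 0.027(3800) + 2.05(13) = 8.9 − 42.251 + 102.6 + 26.65 = 95.899.
∂Q/∂P_y = +2.05, so E_xy = 2.05·(13/95.899) ≈ 0.28.
E_xy > 0: the goods are substitutes.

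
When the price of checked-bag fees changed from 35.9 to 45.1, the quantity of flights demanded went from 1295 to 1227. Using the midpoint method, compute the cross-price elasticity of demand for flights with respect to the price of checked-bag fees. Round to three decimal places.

-0.237

%ΔQ_x = (1227 − 1295)/[(1295+1227)/2] = -68/1261 ≈ -0.0539.
%ΔP_y = (45.1 − 35.9)/[(35.9+45.1)/2] ≈ 0.2272.
E_xy = -0.0539/0.2272 ≈ -0.237.
E_xy < 0, so flights and checked-bag fees are complements.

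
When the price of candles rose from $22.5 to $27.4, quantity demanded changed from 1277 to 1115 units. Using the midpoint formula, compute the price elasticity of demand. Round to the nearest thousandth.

%Δq = (1115 − 1277)/[(1277 + 1115)/2] = -162/1196 ≈ -0.1355.
%ΔP = (27.4 − 22.5)/[(22.5 + 27.4)/2] = 4.9/24.95 ≈ 0.1964.
Arc elasticity E = %Δq/%ΔP ≈ -0.1355/0.1964 ≈ -0.690.
|E| < 1: demand is inelastic over this range.

-0.690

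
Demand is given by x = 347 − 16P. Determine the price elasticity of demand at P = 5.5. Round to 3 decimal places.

At P = 5.5, x = 259.
dx/dP = −16.
Point elasticity E = (dx/dP)·(P/x) = -16 × 5.5/259 ≈ -0.340.
|E| < 1, so demand is inelastic at this price.

-0.340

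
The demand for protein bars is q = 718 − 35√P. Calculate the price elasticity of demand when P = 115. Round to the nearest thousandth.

At P = 115, q = 342.6668.
dq/dP = −35/(2√P) = −35/(2·10.7238).
Point elasticity E = (dq/dP)·(P/q) = -1.6319 × 115/342.6668 ≈ -0.548.
|E| < 1, so demand is inelastic at this price.

-0.548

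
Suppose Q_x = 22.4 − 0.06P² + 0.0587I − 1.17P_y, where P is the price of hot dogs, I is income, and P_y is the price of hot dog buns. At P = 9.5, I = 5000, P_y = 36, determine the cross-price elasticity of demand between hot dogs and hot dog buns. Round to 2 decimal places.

Q_x = 22.4 − 0.06(9.5)² + 0.0587(5000) − 1.17(36) = 22.4 − 5.415 + 293.5 − 42.12 = 268.365.
∂Q_x/∂P_y = −1.17, so E_xy = -1.17·(36/268.365) ≈ -0.16.
E_xy < 0: the goods are complements.

-0.16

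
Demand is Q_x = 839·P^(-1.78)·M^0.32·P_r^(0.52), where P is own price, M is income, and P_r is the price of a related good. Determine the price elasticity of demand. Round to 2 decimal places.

For a Cobb–Douglas (constant-elasticity) form Q_x = A·P^α·…, the elasticity with respect to P equals the exponent α at every point.
Here the exponent on P is -1.78, so the price elasticity of demand is -1.78.

-1.78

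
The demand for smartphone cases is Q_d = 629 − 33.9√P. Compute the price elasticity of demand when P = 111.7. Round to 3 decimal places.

-0.662

At P = 111.7, Q_d = 270.7169.
dQ_d/dP = −33.9/(2√P) = −33.9/(2·10.5688).
Point elasticity E = (dQ_d/dP)·(P/Q_d) = -1.6038 × 111.7/270.7169 ≈ -0.662.
|E| < 1, so demand is inelastic at this price.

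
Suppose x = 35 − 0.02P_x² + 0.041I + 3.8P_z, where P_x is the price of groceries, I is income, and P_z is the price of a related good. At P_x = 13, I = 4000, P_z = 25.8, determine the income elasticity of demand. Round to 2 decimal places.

0.56

Substituting, x = 35 − 0.02(13)² + 0.041(4000) + 3.8(25.8) = 35 − 3.38 + 164 + 98.04 = 293.66.
∂x/∂I = +0.041, so E_I = 0.041·(4000/293.66) ≈ 0.56.
E_I ∈ (0,1): normal good (necessity).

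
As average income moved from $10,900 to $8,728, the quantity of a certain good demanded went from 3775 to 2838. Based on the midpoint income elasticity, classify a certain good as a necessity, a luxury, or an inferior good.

%ΔQ = (2838 − 3775)/[(3775+2838)/2] = -937/3306.5 ≈ -0.2834.
%ΔM = (8,728 − 10,900)/[(10,900+8,728)/2] = -2172/9814 ≈ -0.2213.
E_I = %ΔQ/%ΔM ≈ 1.280.
E_I > 1: normal good (luxury).

luxury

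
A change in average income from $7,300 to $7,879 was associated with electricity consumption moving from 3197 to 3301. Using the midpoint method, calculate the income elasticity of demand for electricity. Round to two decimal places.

%ΔQ = (3301 − 3197)/[(3197+3301)/2] = 104/3249 ≈ 0.0320.
%ΔI = (7,879 − 7,300)/[(7,300+7,879)/2] = 579/7589.5 ≈ 0.0763.
E_I = %ΔQ/%ΔI ≈ 0.42.
E_I ∈ (0,1): normal good (necessity).

0.42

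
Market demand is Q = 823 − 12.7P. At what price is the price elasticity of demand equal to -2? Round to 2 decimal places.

Set −bP/(a − bP) = −2 ⇒ bP = 2(a − bP) ⇒ bP(1+2) = 2·a.
P = 2·823/(12.7·3) ≈ 43.20.

43.20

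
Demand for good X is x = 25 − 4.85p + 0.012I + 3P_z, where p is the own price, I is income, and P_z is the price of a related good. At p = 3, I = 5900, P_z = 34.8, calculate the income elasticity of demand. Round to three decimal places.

0.381

At the given point, x = 25 − 4.85(3) + 0.012(5900) + 3(34.8) = 25 − 14.55 + 70.8 + 104.4 = 185.65.
∂x/∂I = +0.012, so E_I = 0.012·(5900/185.65) ≈ 0.381.
E_I ∈ (0,1): normal good (necessity).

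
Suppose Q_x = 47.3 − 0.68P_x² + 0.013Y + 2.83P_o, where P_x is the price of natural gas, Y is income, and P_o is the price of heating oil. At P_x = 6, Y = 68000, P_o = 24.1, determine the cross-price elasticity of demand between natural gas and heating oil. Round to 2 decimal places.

0.07

Q_x = 47.3 − 0.68(6)² + 0.013(68000) + 2.83(24.1) = 47.3 − 24.48 + 884 + 68.203 = 975.023.
∂Q_x/∂P_o = +2.83, so E_xy = 2.83·(24.1/975.023) ≈ 0.07.
E_xy > 0: the goods are substitutes.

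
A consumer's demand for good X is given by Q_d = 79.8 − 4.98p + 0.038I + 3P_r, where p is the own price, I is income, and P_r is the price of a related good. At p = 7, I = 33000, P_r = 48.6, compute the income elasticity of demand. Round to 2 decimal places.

0.87

Substituting, Q_d = 79.8 − 4.98(7) + 0.038(33000) + 3(48.6) = 79.8 − 34.86 + 1254 + 145.8 = 1444.74.
∂Q_d/∂I = +0.038, so E_I = 0.038·(33000/1444.74) ≈ 0.87.
E_I ∈ (0,1): normal good (necessity).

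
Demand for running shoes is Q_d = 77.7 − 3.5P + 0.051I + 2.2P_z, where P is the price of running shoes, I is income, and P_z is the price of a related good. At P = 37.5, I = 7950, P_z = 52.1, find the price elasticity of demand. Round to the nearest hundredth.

-0.28

Q_d = 77.7 − 3.5(37.5) + 0.051(7950) + 2.2(52.1) = 77.7 − 131.25 + 405.45 + 114.62 = 466.52.
∂Q_d/∂P = −3.5, so E_p = (−3.5)·(37.5/466.52) ≈ -0.28.
|E_p| < 1: demand is inelastic.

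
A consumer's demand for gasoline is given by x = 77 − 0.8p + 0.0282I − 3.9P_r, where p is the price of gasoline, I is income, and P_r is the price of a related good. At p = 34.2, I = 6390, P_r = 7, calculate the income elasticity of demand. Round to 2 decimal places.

Substituting, x = 77 − 0.8(34.2) + 0.0282(6390) − 3.9(7) = 77 − 27.36 + 180.198 − 27.3 = 202.538.
∂x/∂I = +0.0282, so E_I = 0.0282·(6390/202.538) ≈ 0.89.
E_I ∈ (0,1): normal good (necessity).

0.89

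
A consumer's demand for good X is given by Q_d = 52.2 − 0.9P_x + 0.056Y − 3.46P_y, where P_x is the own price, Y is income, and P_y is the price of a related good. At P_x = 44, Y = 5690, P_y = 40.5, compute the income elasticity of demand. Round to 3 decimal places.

1.667

Evaluating quantity at (P_x, Y, P_y) gives Q_d = 52.2 − 0.9(44) + 0.056(5690) − 3.46(40.5) = 52.2 − 39.6 + 318.64 − 140.13 = 191.11.
∂Q_d/∂Y = +0.056, so E_I = 0.056·(5690/191.11) ≈ 1.667.
E_I > 1: normal good (luxury).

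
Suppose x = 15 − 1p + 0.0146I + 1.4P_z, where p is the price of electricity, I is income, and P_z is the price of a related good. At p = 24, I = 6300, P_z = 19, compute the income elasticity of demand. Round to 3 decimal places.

At the given point, x = 15 − 1(24) + 0.0146(6300) + 1.4(19) = 15 − 24 + 91.98 + 26.6 = 109.58.
∂x/∂I = +0.0146, so E_I = 0.0146·(6300/109.58) ≈ 0.839.
E_I ∈ (0,1): normal good (necessity).

0.839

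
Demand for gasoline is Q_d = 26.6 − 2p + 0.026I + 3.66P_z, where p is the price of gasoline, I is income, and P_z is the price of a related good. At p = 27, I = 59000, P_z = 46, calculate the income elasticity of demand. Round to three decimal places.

0.916

Evaluating quantity at (p, I, P_z) gives Q_d = 26.6 − 2(27) + 0.026(59000) + 3.66(46) = 26.6 − 54 + 1534 + 168.36 = 1674.96.
∂Q_d/∂I = +0.026, so E_I = 0.026·(59000/1674.96) ≈ 0.916.
E_I ∈ (0,1): normal good (necessity).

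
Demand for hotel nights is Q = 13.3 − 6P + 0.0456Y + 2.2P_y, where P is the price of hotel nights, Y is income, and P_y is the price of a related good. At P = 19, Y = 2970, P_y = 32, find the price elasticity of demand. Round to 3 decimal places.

Q = 13.3 − 6(19) + 0.0456(2970) + 2.2(32) = 13.3 − 114 + 135.432 + 70.4 = 105.132.
∂Q/∂P = −6, so E_p = (−6)·(19/105.132) ≈ -1.084.
|E_p| > 1: demand is elastic.

-1.084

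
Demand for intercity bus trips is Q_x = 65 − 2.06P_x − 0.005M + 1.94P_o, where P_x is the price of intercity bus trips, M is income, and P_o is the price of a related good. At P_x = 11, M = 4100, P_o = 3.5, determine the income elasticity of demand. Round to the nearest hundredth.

-0.72

At the given point, Q_x = 65 − 2.06(11) − 0.005(4100) + 1.94(3.5) = 65 − 22.66 − 20.5 + 6.79 = 28.63.
∂Q_x/∂M = −0.005, so E_I = -0.005·(4100/28.63) ≈ -0.72.
E_I < 0: inferior good.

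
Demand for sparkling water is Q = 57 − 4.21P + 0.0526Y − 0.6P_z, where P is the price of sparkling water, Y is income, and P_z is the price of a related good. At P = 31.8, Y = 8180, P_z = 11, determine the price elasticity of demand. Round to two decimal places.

-0.39

Substituting, Q = 57 − 4.21(31.8) + 0.0526(8180) − 0.6(11) = 57 − 133.878 + 430.268 − 6.6 = 346.79.
∂Q/∂P = −4.21, so E_p = (−4.21)·(31.8/346.79) ≈ -0.39.
|E_p| < 1: demand is inelastic.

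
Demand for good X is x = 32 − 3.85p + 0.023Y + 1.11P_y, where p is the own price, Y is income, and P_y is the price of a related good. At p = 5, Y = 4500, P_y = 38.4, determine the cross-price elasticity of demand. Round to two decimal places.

0.27

Evaluating quantity at (p, Y, P_y) gives x = 32 − 3.85(5) + 0.023(4500) + 1.11(38.4) = 32 − 19.25 + 103.5 + 42.624 = 158.874.
∂x/∂P_y = +1.11, so E_xy = 1.11·(38.4/158.874) ≈ 0.27.
E_xy > 0: the goods are substitutes.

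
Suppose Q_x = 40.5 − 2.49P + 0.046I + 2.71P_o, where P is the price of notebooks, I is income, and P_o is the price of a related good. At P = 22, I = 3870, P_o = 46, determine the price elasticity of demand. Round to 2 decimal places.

-0.19

Substituting, Q_x = 40.5 − 2.49(22) + 0.046(3870) + 2.71(46) = 40.5 − 54.78 + 178.02 + 124.66 = 288.4.
∂Q_x/∂P = −2.49, so E_p = (−2.49)·(22/288.4) ≈ -0.19.
|E_p| < 1: demand is inelastic.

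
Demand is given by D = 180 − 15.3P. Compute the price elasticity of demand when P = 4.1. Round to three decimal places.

At P = 4.1, D = 117.27.
dD/dP = −15.3.
Point elasticity E = (dD/dP)·(P/D) = -15.3 × 4.1/117.27 ≈ -0.535.
|E| < 1, so demand is inelastic at this price.

-0.535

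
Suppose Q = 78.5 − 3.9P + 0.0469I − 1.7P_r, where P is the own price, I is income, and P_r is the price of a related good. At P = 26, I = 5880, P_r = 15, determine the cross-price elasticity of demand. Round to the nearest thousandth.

-0.112

First evaluate Q: 78.5 − 3.9(26) + 0.0469(5880) − 1.7(15) = 78.5 − 101.4 + 275.772 − 25.5 = 227.372.
∂Q/∂P_r = −1.7, so E_xy = -1.7·(15/227.372) ≈ -0.112.
E_xy < 0: the goods are complements.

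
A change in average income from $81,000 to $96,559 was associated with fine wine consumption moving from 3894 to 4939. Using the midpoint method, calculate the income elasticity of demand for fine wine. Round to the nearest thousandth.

1.350

%ΔQ = (4939 − 3894)/[(3894+4939)/2] = 1045/4416.5 ≈ 0.2366.
%ΔM = (96,559 − 81,000)/[(81,000+96,559)/2] = 15559/88779.5 ≈ 0.1753.
E_I = %ΔQ/%ΔM ≈ 1.350.
E_I > 1: normal good (luxury).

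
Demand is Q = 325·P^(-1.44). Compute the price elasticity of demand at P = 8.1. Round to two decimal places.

For a Cobb–Douglas (constant-elasticity) form Q = A·P^α·…, the elasticity with respect to P equals the exponent α at every point.
Here the exponent on P is -1.44, so the price elasticity of demand is -1.44.

-1.44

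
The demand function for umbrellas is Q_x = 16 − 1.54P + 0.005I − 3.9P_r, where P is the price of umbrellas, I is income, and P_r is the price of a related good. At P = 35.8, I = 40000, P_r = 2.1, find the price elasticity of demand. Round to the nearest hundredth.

-0.36

Substituting, Q_x = 16 − 1.54(35.8) + 0.005(40000) − 3.9(2.1) = 16 − 55.132 + 200 − 8.19 = 152.678.
∂Q_x/∂P = −1.54, so E_p = (−1.54)·(35.8/152.678) ≈ -0.36.
|E_p| < 1: demand is inelastic.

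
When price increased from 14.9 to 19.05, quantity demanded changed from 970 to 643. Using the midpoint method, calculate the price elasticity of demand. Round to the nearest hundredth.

-1.66

%ΔQ = (643 − 970)/[(970 + 643)/2] = -327/806.5 ≈ -0.4055.
%ΔP = (19.05 − 14.9)/[(14.9 + 19.05)/2] = 4.15/16.975 ≈ 0.2445.
Arc elasticity E = %ΔQ/%ΔP ≈ -0.4055/0.2445 ≈ -1.66.
|E| > 1: demand is elastic over this range.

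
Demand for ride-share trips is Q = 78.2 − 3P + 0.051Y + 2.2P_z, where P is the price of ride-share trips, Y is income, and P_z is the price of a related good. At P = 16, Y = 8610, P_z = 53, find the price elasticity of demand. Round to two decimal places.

Q = 78.2 − 3(16) + 0.051(8610) + 2.2(53) = 78.2 − 48 + 439.11 + 116.6 = 585.91.
∂Q/∂P = −3, so E_p = (−3)·(16/585.91) ≈ -0.08.
|E_p| < 1: demand is inelastic.

-0.08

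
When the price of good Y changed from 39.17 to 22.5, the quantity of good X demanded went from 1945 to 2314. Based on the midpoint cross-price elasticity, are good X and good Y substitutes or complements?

%ΔQ_x = (2314 − 1945)/[(1945+2314)/2] = 369/2129.5 ≈ 0.1733.
%ΔP_y = (22.5 − 39.17)/[(39.17+22.5)/2] ≈ -0.5406.
E_xy = 0.1733/-0.5406 ≈ -0.321.
E_xy < 0, so the goods are complements.

complements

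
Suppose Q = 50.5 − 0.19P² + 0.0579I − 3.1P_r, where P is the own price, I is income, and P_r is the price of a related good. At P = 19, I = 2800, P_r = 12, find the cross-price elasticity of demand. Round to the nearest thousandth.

-0.348

Substituting, Q = 50.5 − 0.19(19)² + 0.0579(2800) − 3.1(12) = 50.5 − 68.59 + 162.12 − 37.2 = 106.83.
∂Q/∂P_r = −3.1, so E_xy = -3.1·(12/106.83) ≈ -0.348.
E_xy < 0: the goods are complements.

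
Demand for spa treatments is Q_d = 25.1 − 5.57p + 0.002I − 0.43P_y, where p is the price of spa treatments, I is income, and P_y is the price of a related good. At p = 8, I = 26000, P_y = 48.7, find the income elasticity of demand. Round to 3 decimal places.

At the given point, Q_d = 25.1 − 5.57(8) + 0.002(26000) − 0.43(48.7) = 25.1 − 44.56 + 52 − 20.941 = 11.599.
∂Q_d/∂I = +0.002, so E_I = 0.002·(26000/11.599) ≈ 4.483.
E_I > 1: normal good (luxury).

4.483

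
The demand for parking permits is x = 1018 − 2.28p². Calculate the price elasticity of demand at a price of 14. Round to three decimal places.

-1.565

At p = 14, x = 571.12.
dx/dp = −2·2.28·p = −63.84.
Point elasticity E = (dx/dp)·(p/x) = -63.84 × 14/571.12 ≈ -1.565.
|E| > 1, so demand is elastic at this price.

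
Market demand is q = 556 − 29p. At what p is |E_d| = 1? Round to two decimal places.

9.59

For linear demand q = a − bp, E = −bp/(a − bp). |E| = 1 ⇒ bp = a − bp ⇒ p = a/(2b).
p = 556/(2·29) ≈ 9.59.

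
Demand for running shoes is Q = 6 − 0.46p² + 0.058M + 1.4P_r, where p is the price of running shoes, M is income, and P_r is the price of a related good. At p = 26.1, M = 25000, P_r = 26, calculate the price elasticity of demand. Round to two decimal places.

-0.53

Substituting, Q = 6 − 0.46(26.1)² + 0.058(25000) + 1.4(26) = 6 − 313.3566 + 1450 + 36.4 = 1179.0434.
∂Q/∂p = −2·0.46·p = -24.012, so E_p = -24.012·(26.1/1179.0434) ≈ -0.53.
|E_p| < 1: demand is inelastic.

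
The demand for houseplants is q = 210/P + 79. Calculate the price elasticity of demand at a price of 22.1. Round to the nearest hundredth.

-0.11

At P = 22.1, q = 88.5023.
dq/dP = −210/P² = −0.43.
Point elasticity E = (dq/dP)·(P/q) = -0.43 × 22.1/88.5023 ≈ -0.11.
|E| < 1, so demand is inelastic at this price.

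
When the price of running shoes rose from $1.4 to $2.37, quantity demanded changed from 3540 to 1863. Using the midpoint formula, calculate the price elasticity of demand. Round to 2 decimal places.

-1.21

%ΔQ = (1863 − 3540)/[(3540 + 1863)/2] = -1677/2701.5 ≈ -0.6208.
%Δp = (2.37 − 1.4)/[(1.4 + 2.37)/2] = 0.97/1.885 ≈ 0.5146.
Arc elasticity E = %ΔQ/%Δp ≈ -0.6208/0.5146 ≈ -1.21.
|E| > 1: demand is elastic over this range.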